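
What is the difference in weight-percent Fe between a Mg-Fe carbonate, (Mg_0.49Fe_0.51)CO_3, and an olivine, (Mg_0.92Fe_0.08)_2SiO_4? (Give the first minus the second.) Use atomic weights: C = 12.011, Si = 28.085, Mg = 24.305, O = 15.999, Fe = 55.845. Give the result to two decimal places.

First mineral: 28.481 g Fe in 100.398 g formula = 28.37 wt% Fe.
Second mineral: 8.935 g Fe in 145.737 g formula = 6.13 wt% Fe.
28.37% − 6.13% gives a difference of 22.24 percentage points.

22.24 percentage points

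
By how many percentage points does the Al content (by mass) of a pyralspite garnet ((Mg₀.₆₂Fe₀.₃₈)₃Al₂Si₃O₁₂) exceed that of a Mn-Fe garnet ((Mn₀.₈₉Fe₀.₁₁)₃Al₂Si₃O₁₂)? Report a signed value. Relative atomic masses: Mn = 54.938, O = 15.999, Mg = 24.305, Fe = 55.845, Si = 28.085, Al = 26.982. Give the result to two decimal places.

1.40 percentage points

First mineral: 53.964 g Al in 439.078 g formula = 12.29 wt% Al.
Second mineral: 53.964 g Al in 495.320 g formula = 10.89 wt% Al.
12.29% − 10.89% gives a difference of 1.40 percentage points.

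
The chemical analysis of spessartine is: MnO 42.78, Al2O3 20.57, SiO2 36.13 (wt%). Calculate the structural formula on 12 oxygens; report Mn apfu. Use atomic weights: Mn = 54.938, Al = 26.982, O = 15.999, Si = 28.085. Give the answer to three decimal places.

MnO: 42.78/70.937 = 0.60307 mol → 0.60307 mol Mn, 0.60307 mol O.
Al2O3: 20.57/101.961 = 0.20174 mol → 0.40348 mol Al, 0.60522 mol O.
SiO2: 36.13/60.083 = 0.60133 mol → 0.60133 mol Si, 1.20266 mol O.
Total oxygen = 2.41095 mol. Normalization factor = 12/2.41095 = 4.97729.
Mn per 12 O = 0.60307 × 4.97729 = 3.002.

3.002 Mn apfu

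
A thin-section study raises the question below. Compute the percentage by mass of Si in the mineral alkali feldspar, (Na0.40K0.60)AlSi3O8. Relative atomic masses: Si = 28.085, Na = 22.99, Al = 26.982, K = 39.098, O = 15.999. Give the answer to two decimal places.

M((Na0.40K0.60)AlSi3O8) = 271.884 g/mol.
Si contributes 3 × 28.085 = 84.255 g per mole.
84.255/271.884 = 0.3099 → 30.99%.

30.99 wt%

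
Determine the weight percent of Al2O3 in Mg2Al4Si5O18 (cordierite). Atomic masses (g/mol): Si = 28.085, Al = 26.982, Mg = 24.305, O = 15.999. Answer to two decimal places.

34.86 wt%

Formula mass = 584.945 g/mol.
4 Al → 2.0000 mol Al2O3 per formula unit; M(Al2O3) = 101.961, so Al2O3 mass = 203.922 g.
203.922/584.945 × 100 = 34.86 wt%.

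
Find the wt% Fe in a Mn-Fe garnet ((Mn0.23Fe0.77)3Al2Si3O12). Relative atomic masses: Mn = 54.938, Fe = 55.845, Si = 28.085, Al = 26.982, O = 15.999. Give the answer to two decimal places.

Molar mass of (Mn0.23Fe0.77)3Al2Si3O12: 0.69×54.938 + 2.31×55.845 + 2×26.982 + 3×28.085 + 12×15.999 = 497.116 g/mol.
Mass of Fe per formula unit: 2.31 × 55.845 = 129.002 g.
Weight fraction Fe = 129.002 / 497.116 = 0.2595.

25.95 mass %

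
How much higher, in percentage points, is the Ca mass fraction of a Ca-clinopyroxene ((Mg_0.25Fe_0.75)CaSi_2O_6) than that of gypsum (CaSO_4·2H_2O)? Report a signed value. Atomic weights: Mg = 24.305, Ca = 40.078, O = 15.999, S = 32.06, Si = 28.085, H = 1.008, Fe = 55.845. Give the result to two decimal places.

-6.59 percentage points

M((Mg_0.25Fe_0.75)CaSi_2O_6) = 240.202 g/mol, so wt% Ca = 40.078/240.202 × 100 = 16.69%.
M(CaSO_4·2H_2O) = 172.164 g/mol, so wt% Ca = 40.078/172.164 × 100 = 23.28%.
16.69 − 23.28 = -6.59 pp.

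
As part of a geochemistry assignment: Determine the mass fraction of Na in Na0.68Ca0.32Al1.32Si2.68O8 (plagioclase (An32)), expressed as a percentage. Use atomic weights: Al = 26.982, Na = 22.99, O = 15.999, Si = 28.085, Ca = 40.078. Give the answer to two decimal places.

M(Na0.68Ca0.32Al1.32Si2.68O8) = 267.334 g/mol.
Na contributes 0.68 × 22.99 = 15.633 g per mole.
15.633/267.334 = 0.0585 → 5.85%.

5.85 mass %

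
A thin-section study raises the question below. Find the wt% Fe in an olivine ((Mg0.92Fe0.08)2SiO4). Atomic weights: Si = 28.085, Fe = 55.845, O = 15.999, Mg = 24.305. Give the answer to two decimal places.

6.13 wt%

M((Mg0.92Fe0.08)2SiO4) = 145.737 g/mol.
Fe contributes 0.16 × 55.845 = 8.935 g per mole.
8.935/145.737 = 0.0613 → 6.13%.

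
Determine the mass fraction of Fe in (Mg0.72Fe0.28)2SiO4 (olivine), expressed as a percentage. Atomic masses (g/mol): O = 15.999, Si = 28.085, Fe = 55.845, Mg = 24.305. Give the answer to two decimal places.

19.75 wt%

Formula mass = 1.44×24.305 + 0.56×55.845 + 1×28.085 + 4×15.999 = 158.353 g/mol, of which 31.273 g is Fe.
So Fe makes up 31.273/158.353 = 0.1975 of the mass, i.e. 19.75%.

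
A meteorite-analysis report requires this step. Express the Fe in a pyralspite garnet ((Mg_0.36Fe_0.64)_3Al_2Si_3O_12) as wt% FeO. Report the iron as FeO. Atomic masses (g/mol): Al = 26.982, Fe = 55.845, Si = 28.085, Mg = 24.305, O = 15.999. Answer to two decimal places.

Molar mass of (Mg_0.36Fe_0.64)_3Al_2Si_3O_12 = 1.08×24.305 + 1.92×55.845 + 2×26.982 + 3×28.085 + 12×15.999 = 463.679 g/mol.
Each formula unit contains 1.92 Fe, equivalent to 1.92/1 = 1.9200 mol FeO.
M(FeO) = 1×55.845 + 1×15.999 = 71.844 g/mol.
Mass of FeO per formula unit = 1.9200 × 71.844 = 137.940 g.
FeO wt% = 137.940 / 463.679 × 100 = 29.75%.

29.75 wt%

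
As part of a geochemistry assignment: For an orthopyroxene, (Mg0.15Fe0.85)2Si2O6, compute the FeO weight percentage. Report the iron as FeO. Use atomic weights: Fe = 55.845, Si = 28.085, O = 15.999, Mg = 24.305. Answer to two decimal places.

Molar mass of (Mg0.15Fe0.85)2Si2O6 = 0.30·24.305 + 1.70·55.845 + 2·28.085 + 6·15.999 = 254.392 g/mol.
Each formula unit contains 1.70 Fe, equivalent to 1.70/1 = 1.7000 mol FeO.
M(FeO) = 1×55.845 + 1×15.999 = 71.844 g/mol.
Mass of FeO per formula unit = 1.7000 × 71.844 = 122.135 g.
FeO wt% = 122.135 / 254.392 × 100 = 48.01%.

48.01 wt%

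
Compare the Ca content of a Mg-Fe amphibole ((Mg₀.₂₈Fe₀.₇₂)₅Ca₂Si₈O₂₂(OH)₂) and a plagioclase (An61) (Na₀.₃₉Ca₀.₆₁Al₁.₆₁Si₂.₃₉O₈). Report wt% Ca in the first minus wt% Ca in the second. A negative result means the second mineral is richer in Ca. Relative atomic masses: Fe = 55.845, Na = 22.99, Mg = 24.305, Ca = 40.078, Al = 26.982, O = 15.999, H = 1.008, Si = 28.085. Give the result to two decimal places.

Ca in (Mg₀.₂₈Fe₀.₇₂)₅Ca₂Si₈O₂₂(OH)₂: molar mass 925.897 g/mol; 2×40.078 = 80.156 g → 8.66 wt%.
Ca in Na₀.₃₉Ca₀.₆₁Al₁.₆₁Si₂.₃₉O₈: molar mass 271.970 g/mol; 0.61×40.078 = 24.448 g → 8.99 wt%.
Difference = 8.66 − 8.99 = -0.33 percentage points.

-0.33 percentage points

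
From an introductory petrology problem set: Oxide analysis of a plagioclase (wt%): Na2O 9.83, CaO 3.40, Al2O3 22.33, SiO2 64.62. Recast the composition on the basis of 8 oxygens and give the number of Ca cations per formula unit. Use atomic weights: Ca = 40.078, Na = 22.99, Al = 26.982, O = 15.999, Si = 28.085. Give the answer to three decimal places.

Na2O (M=61.979): mol = 0.15860; Na = 0.31720, O = 0.15860.
CaO (M=56.077): mol = 0.06063; Ca = 0.06063, O = 0.06063.
Al2O3 (M=101.961): mol = 0.21901; Al = 0.43802, O = 0.65703.
SiO2 (M=60.083): mol = 1.07551; Si = 1.07551, O = 2.15102.
ΣO = 3.02728; factor = 8/ΣO = 2.64264.
Ca apfu = 0.06063 × 2.64264 = 0.160.

0.160 Ca apfu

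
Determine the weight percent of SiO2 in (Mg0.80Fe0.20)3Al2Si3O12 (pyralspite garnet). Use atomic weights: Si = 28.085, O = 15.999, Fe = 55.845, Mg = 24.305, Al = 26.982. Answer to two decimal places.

42.71 wt%

Formula mass = 422.046 g/mol.
3 Si → 3.0000 mol SiO2 per formula unit; M(SiO2) = 60.083, so SiO2 mass = 180.249 g.
180.249/422.046 × 100 = 42.71 wt%.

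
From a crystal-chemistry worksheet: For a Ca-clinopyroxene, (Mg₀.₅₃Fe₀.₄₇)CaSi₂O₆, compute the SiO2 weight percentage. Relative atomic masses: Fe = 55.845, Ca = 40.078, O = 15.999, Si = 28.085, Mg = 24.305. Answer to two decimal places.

Molar mass of (Mg₀.₅₃Fe₀.₄₇)CaSi₂O₆ = 0.53×24.305 + 0.47×55.845 + 1×40.078 + 2×28.085 + 6×15.999 = 231.371 g/mol.
Each formula unit contains 2 Si, equivalent to 2/1 = 2.0000 mol SiO2.
M(SiO2) = 1×28.085 + 2×15.999 = 60.083 g/mol.
Mass of SiO2 per formula unit = 2.0000 × 60.083 = 120.166 g.
SiO2 wt% = 120.166 / 231.371 × 100 = 51.94%.

51.94 wt%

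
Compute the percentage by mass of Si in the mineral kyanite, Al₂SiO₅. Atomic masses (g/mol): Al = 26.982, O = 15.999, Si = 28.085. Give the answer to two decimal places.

Molar mass of Al₂SiO₅: 2*26.982 + 1*28.085 + 5*15.999 = 162.044 g/mol.
Mass of Si per formula unit: 1 × 28.085 = 28.085 g.
Weight fraction Si = 28.085 / 162.044 = 0.1733.

17.33 weight percent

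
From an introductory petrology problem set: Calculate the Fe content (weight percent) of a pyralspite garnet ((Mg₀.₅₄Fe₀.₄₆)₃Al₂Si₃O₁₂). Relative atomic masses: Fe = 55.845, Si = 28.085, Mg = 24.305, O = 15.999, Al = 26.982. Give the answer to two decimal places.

17.25 weight percent

Formula mass = 1.62×24.305 + 1.38×55.845 + 2×26.982 + 3×28.085 + 12×15.999 = 446.647 g/mol, of which 77.066 g is Fe.
So Fe makes up 77.066/446.647 = 0.1725 of the mass, i.e. 17.25%.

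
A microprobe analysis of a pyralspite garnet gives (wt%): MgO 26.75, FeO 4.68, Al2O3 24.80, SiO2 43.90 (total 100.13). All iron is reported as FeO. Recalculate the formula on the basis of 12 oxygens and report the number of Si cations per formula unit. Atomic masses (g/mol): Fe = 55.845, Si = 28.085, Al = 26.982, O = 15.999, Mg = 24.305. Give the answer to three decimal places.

26.75 wt% MgO ÷ 40.304 g/mol = 0.66371 mol, giving 0.66371 Mg and 0.66371 O.
4.68 wt% FeO ÷ 71.844 g/mol = 0.06514 mol, giving 0.06514 Fe and 0.06514 O.
24.80 wt% Al2O3 ÷ 101.961 g/mol = 0.24323 mol, giving 0.48646 Al and 0.72969 O.
43.90 wt% SiO2 ÷ 60.083 g/mol = 0.73066 mol, giving 0.73066 Si and 1.46132 O.
Oxygen sums to 2.91986; scaling by 12/2.91986 = 4.10979 puts the formula on 12 O.
Si: 0.73066 × 4.10979 = 3.003 atoms per formula unit.

3.003 Si apfu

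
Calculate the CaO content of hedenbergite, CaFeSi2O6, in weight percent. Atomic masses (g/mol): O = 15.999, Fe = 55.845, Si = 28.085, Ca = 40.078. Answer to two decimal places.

22.60 wt%

Molar mass of CaFeSi2O6 = 1×40.078 + 1×55.845 + 2×28.085 + 6×15.999 = 248.087 g/mol.
Each formula unit contains 1 Ca, equivalent to 1/1 = 1.0000 mol CaO.
M(CaO) = 1×40.078 + 1×15.999 = 56.077 g/mol.
Mass of CaO per formula unit = 1.0000 × 56.077 = 56.077 g.
CaO wt% = 56.077 / 248.087 × 100 = 22.60%.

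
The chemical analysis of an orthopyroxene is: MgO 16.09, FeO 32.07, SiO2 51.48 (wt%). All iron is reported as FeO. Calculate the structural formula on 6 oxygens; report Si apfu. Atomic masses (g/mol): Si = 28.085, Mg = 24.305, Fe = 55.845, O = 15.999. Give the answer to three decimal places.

2.009 Si apfu

MgO: 16.09/40.304 = 0.39922 mol → 0.39922 mol Mg, 0.39922 mol O.
FeO: 32.07/71.844 = 0.44638 mol → 0.44638 mol Fe, 0.44638 mol O.
SiO2: 51.48/60.083 = 0.85681 mol → 0.85681 mol Si, 1.71362 mol O.
Total oxygen = 2.55922 mol. Normalization factor = 6/2.55922 = 2.34446.
Si per 6 O = 0.85681 × 2.34446 = 2.009.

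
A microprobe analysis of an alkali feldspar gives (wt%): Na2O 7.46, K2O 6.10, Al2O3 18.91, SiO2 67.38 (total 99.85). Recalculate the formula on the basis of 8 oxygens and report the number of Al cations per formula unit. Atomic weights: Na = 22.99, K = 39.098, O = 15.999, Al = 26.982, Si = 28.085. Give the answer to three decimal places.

Na2O: 7.46/61.979 = 0.12036 mol → 0.24072 mol Na, 0.12036 mol O.
K2O: 6.10/94.195 = 0.06476 mol → 0.12952 mol K, 0.06476 mol O.
Al2O3: 18.91/101.961 = 0.18546 mol → 0.37092 mol Al, 0.55638 mol O.
SiO2: 67.38/60.083 = 1.12145 mol → 1.12145 mol Si, 2.24290 mol O.
Total oxygen = 2.98440 mol. Normalization factor = 8/2.98440 = 2.68061.
Al per 8 O = 0.37092 × 2.68061 = 0.994.

0.994 Al apfu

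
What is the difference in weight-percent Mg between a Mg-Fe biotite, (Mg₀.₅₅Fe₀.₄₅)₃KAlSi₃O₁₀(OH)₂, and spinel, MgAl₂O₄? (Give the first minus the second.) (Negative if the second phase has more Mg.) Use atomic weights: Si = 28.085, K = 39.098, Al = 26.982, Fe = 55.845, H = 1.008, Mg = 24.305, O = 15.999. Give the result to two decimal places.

-8.36 percentage points

First mineral: 40.103 g Mg in 459.833 g formula = 8.72 wt% Mg.
Second mineral: 24.305 g Mg in 142.265 g formula = 17.08 wt% Mg.
8.72% − 17.08% gives a difference of -8.36 percentage points.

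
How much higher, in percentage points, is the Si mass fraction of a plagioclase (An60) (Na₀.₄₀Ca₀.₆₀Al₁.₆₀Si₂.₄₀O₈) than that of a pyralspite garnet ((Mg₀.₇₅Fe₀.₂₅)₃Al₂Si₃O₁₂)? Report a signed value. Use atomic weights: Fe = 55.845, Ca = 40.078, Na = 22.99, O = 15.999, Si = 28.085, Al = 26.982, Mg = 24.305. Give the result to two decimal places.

5.06 percentage points

Si in Na₀.₄₀Ca₀.₆₀Al₁.₆₀Si₂.₄₀O₈: molar mass 271.810 g/mol; 2.40×28.085 = 67.404 g → 24.80 wt%.
Si in (Mg₀.₇₅Fe₀.₂₅)₃Al₂Si₃O₁₂: molar mass 426.777 g/mol; 3×28.085 = 84.255 g → 19.74 wt%.
Difference = 24.80 − 19.74 = 5.06 percentage points.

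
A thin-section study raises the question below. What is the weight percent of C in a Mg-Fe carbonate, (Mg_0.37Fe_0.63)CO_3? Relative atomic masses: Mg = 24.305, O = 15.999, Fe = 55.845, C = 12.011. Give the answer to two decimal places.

11.53 weight percent

Formula mass = 0.37·24.305 + 0.63·55.845 + 1·12.011 + 3·15.999 = 104.183 g/mol, of which 12.011 g is C.
So C makes up 12.011/104.183 = 0.1153 of the mass, i.e. 11.53%.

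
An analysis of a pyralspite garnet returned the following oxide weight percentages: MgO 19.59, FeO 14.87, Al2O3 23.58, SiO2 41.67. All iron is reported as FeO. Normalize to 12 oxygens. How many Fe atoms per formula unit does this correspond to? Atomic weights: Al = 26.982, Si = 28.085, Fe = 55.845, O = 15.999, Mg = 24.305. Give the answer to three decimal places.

MgO (M=40.304): mol = 0.48606; Mg = 0.48606, O = 0.48606.
FeO (M=71.844): mol = 0.20698; Fe = 0.20698, O = 0.20698.
Al2O3 (M=101.961): mol = 0.23126; Al = 0.46252, O = 0.69378.
SiO2 (M=60.083): mol = 0.69354; Si = 0.69354, O = 1.38708.
ΣO = 2.77390; factor = 12/ΣO = 4.32604.
Fe apfu = 0.20698 × 4.32604 = 0.895.

0.895 Fe apfu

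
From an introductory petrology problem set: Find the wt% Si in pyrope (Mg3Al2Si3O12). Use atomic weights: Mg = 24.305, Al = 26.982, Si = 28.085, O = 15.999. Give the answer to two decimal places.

20.90 mass %

M(Mg3Al2Si3O12) = 403.122 g/mol.
Si contributes 3 × 28.085 = 84.255 g per mole.
84.255/403.122 = 0.2090 → 20.90%.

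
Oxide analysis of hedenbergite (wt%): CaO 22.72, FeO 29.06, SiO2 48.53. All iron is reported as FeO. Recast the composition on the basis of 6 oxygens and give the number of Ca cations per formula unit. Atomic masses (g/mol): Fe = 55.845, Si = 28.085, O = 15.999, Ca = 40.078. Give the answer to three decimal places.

1.002 Ca apfu

CaO: 22.72/56.077 = 0.40516 mol → 0.40516 mol Ca, 0.40516 mol O.
FeO: 29.06/71.844 = 0.40449 mol → 0.40449 mol Fe, 0.40449 mol O.
SiO2: 48.53/60.083 = 0.80772 mol → 0.80772 mol Si, 1.61544 mol O.
Total oxygen = 2.42509 mol. Normalization factor = 6/2.42509 = 2.47413.
Ca per 6 O = 0.40516 × 2.47413 = 1.002.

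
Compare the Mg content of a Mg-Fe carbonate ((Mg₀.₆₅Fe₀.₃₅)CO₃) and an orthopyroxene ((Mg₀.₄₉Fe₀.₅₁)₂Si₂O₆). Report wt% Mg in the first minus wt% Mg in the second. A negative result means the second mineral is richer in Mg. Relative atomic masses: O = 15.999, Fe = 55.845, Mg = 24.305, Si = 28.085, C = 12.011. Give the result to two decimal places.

First mineral: 15.798 g Mg in 95.352 g formula = 16.57 wt% Mg.
Second mineral: 23.819 g Mg in 232.945 g formula = 10.23 wt% Mg.
16.57% − 10.23% gives a difference of 6.34 percentage points.

6.34 percentage points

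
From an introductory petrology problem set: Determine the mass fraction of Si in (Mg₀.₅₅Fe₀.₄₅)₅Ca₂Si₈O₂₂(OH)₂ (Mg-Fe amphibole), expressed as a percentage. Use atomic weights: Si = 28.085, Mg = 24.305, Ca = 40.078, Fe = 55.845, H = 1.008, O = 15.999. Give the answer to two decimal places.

25.44 wt%

M((Mg₀.₅₅Fe₀.₄₅)₅Ca₂Si₈O₂₂(OH)₂) = 883.318 g/mol.
Si contributes 8 × 28.085 = 224.680 g per mole.
224.680/883.318 = 0.2544 → 25.44%.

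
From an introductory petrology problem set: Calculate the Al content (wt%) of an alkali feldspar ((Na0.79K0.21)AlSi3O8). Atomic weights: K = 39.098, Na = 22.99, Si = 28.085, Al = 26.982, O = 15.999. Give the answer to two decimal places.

10.16 wt%

Molar mass of (Na0.79K0.21)AlSi3O8: 0.79*22.99 + 0.21*39.098 + 1*26.982 + 3*28.085 + 8*15.999 = 265.602 g/mol.
Mass of Al per formula unit: 1 × 26.982 = 26.982 g.
Weight fraction Al = 26.982 / 265.602 = 0.1016.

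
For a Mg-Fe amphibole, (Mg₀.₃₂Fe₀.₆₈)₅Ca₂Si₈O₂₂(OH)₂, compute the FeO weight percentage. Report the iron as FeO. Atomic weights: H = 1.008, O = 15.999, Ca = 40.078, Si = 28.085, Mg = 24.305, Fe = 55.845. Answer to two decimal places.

Formula mass = 919.589 g/mol.
3.40 Fe → 3.4000 mol FeO per formula unit; M(FeO) = 71.844, so FeO mass = 244.270 g.
244.270/919.589 × 100 = 26.56 wt%.

26.56 wt%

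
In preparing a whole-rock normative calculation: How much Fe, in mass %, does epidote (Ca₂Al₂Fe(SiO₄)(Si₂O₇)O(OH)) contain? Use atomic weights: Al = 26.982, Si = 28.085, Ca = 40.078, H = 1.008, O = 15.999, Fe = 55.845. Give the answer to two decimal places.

11.56 mass %

Molar mass of Ca₂Al₂Fe(SiO₄)(Si₂O₇)O(OH): 2·40.078 + 2·26.982 + 1·55.845 + 3·28.085 + 13·15.999 + 1·1.008 = 483.215 g/mol.
Mass of Fe per formula unit: 1 × 55.845 = 55.845 g.
Weight fraction Fe = 55.845 / 483.215 = 0.1156.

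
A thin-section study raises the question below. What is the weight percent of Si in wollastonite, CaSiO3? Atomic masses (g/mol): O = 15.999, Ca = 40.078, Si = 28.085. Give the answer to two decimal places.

24.18 weight percent

Formula mass = 1×40.078 + 1×28.085 + 3×15.999 = 116.160 g/mol, of which 28.085 g is Si.
So Si makes up 28.085/116.160 = 0.2418 of the mass, i.e. 24.18%.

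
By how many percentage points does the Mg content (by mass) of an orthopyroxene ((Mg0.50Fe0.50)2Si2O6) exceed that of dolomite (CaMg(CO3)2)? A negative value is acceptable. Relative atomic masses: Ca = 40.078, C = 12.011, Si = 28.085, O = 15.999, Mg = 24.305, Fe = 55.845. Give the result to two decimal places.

M((Mg0.50Fe0.50)2Si2O6) = 232.314 g/mol, so wt% Mg = 24.305/232.314 × 100 = 10.46%.
M(CaMg(CO3)2) = 184.399 g/mol, so wt% Mg = 24.305/184.399 × 100 = 13.18%.
10.46 − 13.18 = -2.72 pp.

-2.72 percentage points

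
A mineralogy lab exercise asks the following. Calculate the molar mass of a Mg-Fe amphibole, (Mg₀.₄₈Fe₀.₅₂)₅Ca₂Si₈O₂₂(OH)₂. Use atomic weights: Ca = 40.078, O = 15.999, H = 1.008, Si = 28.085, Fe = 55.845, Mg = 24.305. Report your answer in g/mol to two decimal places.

894.36 g/mol

M = 2.40(24.305) + 2.60(55.845) + 2(40.078) + 8(28.085) + 24(15.999) + 2(1.008)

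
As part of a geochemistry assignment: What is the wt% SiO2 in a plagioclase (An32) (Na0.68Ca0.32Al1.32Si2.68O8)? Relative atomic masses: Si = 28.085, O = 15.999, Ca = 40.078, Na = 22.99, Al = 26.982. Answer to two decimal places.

60.23 wt%

Formula mass = 267.334 g/mol.
2.68 Si → 2.6800 mol SiO2 per formula unit; M(SiO2) = 60.083, so SiO2 mass = 161.022 g.
161.022/267.334 × 100 = 60.23 wt%.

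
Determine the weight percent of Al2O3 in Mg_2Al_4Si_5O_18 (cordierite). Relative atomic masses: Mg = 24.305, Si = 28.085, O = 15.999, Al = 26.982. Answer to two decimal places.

M(Mg_2Al_4Si_5O_18) = 584.945 g/mol; M(Al2O3) = 101.961 g/mol.
Moles Al2O3 per formula unit = 4 Al ÷ 2 = 2.0000.
Al2O3 fraction = (2.0000 × 101.961) / 584.945 = 203.922/584.945 = 0.3486.

34.86 wt%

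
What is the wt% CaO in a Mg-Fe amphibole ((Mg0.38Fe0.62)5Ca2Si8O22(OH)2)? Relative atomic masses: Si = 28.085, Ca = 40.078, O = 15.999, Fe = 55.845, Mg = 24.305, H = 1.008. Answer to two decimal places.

Molar mass of (Mg0.38Fe0.62)5Ca2Si8O22(OH)2 = 1.90·24.305 + 3.10·55.845 + 2·40.078 + 8·28.085 + 24·15.999 + 2·1.008 = 910.127 g/mol.
Each formula unit contains 2 Ca, equivalent to 2/1 = 2.0000 mol CaO.
M(CaO) = 1×40.078 + 1×15.999 = 56.077 g/mol.
Mass of CaO per formula unit = 2.0000 × 56.077 = 112.154 g.
CaO wt% = 112.154 / 910.127 × 100 = 12.32%.

12.32 wt%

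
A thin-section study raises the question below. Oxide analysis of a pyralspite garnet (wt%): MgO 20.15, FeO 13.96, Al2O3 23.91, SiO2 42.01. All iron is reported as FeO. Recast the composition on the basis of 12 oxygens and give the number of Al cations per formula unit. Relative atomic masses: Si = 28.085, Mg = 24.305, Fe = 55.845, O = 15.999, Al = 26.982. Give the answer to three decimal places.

MgO: 20.15/40.304 = 0.49995 mol → 0.49995 mol Mg, 0.49995 mol O.
FeO: 13.96/71.844 = 0.19431 mol → 0.19431 mol Fe, 0.19431 mol O.
Al2O3: 23.91/101.961 = 0.23450 mol → 0.46900 mol Al, 0.70350 mol O.
SiO2: 42.01/60.083 = 0.69920 mol → 0.69920 mol Si, 1.39840 mol O.
Total oxygen = 2.79616 mol. Normalization factor = 12/2.79616 = 4.29160.
Al per 12 O = 0.46900 × 4.29160 = 2.013.

2.013 Al apfu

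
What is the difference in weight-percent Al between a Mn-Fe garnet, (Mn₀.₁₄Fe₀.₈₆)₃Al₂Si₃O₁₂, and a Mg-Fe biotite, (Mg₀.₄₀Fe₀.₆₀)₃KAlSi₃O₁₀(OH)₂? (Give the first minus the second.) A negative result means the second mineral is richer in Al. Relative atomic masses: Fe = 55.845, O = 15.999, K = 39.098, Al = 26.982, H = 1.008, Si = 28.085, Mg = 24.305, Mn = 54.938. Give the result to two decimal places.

5.16 percentage points

Al in (Mn₀.₁₄Fe₀.₈₆)₃Al₂Si₃O₁₂: molar mass 497.361 g/mol; 2×26.982 = 53.964 g → 10.85 wt%.
Al in (Mg₀.₄₀Fe₀.₆₀)₃KAlSi₃O₁₀(OH)₂: molar mass 474.026 g/mol; 1×26.982 = 26.982 g → 5.69 wt%.
Difference = 10.85 − 5.69 = 5.16 percentage points.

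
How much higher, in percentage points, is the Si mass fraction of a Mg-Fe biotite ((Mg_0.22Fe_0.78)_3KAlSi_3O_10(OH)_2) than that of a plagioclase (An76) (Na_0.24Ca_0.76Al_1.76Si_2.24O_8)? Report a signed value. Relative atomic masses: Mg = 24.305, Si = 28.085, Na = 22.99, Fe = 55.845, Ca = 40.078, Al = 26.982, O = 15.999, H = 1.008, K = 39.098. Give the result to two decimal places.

-5.77 percentage points

Si in (Mg_0.22Fe_0.78)_3KAlSi_3O_10(OH)_2: molar mass 491.058 g/mol; 3×28.085 = 84.255 g → 17.16 wt%.
Si in Na_0.24Ca_0.76Al_1.76Si_2.24O_8: molar mass 274.368 g/mol; 2.24×28.085 = 62.910 g → 22.93 wt%.
Difference = 17.16 − 22.93 = -5.77 percentage points.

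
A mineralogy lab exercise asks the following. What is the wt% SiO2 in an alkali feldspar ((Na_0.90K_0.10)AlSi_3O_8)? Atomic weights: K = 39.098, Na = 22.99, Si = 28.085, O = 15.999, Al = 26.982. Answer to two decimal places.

M((Na_0.90K_0.10)AlSi_3O_8) = 263.830 g/mol; M(SiO2) = 60.083 g/mol.
Moles SiO2 per formula unit = 3 Si ÷ 1 = 3.0000.
SiO2 fraction = (3.0000 × 60.083) / 263.830 = 180.249/263.830 = 0.6832.

68.32 wt%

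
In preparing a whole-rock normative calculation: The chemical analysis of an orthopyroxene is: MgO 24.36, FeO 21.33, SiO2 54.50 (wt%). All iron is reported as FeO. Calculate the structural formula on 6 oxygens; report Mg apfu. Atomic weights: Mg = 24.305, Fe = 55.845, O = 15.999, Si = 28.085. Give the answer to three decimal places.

MgO: 24.36/40.304 = 0.60441 mol → 0.60441 mol Mg, 0.60441 mol O.
FeO: 21.33/71.844 = 0.29689 mol → 0.29689 mol Fe, 0.29689 mol O.
SiO2: 54.50/60.083 = 0.90708 mol → 0.90708 mol Si, 1.81416 mol O.
Total oxygen = 2.71546 mol. Normalization factor = 6/2.71546 = 2.20957.
Mg per 6 O = 0.60441 × 2.20957 = 1.335.

1.335 Mg apfu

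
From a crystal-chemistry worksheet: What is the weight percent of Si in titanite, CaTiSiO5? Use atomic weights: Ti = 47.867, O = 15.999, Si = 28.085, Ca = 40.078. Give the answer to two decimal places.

14.33 mass %

Formula mass = 1*40.078 + 1*47.867 + 1*28.085 + 5*15.999 = 196.025 g/mol, of which 28.085 g is Si.
So Si makes up 28.085/196.025 = 0.1433 of the mass, i.e. 14.33%.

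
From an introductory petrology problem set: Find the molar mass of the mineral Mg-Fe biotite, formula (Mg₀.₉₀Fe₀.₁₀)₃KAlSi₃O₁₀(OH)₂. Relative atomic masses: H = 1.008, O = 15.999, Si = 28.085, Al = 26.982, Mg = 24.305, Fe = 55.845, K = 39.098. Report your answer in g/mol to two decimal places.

Mg: 2.70 × 24.305 = 65.6235
Fe: 0.30 × 55.845 = 16.7535
K: 1 × 39.098 = 39.0980
Al: 1 × 26.982 = 26.9820
Si: 3 × 28.085 = 84.2550
O: 12 × 15.999 = 191.9880
H: 2 × 1.008 = 2.0160
Summing the contributions gives the formula mass.

426.72 g/mol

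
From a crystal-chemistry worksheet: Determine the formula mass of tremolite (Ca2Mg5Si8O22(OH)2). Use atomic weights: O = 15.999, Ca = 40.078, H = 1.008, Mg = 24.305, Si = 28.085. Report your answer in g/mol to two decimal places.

Ca: 2 × 40.078 = 80.1560
Mg: 5 × 24.305 = 121.5250
Si: 8 × 28.085 = 224.6800
O: 24 × 15.999 = 383.9760
H: 2 × 1.008 = 2.0160
Summing the contributions gives the formula mass.

812.35 g/mol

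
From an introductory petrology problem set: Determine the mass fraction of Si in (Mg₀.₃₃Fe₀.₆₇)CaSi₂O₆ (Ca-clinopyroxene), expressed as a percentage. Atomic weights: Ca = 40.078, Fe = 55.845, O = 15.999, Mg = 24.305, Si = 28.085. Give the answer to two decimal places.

Molar mass of (Mg₀.₃₃Fe₀.₆₇)CaSi₂O₆: 0.33*24.305 + 0.67*55.845 + 1*40.078 + 2*28.085 + 6*15.999 = 237.679 g/mol.
Mass of Si per formula unit: 2 × 28.085 = 56.170 g.
Weight fraction Si = 56.170 / 237.679 = 0.2363.

23.63 wt%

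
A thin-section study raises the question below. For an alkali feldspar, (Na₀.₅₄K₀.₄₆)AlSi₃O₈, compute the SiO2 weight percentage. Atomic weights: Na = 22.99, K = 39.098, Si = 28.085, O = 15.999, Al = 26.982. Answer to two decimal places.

66.85 wt%

Formula mass = 269.629 g/mol.
3 Si → 3.0000 mol SiO2 per formula unit; M(SiO2) = 60.083, so SiO2 mass = 180.249 g.
180.249/269.629 × 100 = 66.85 wt%.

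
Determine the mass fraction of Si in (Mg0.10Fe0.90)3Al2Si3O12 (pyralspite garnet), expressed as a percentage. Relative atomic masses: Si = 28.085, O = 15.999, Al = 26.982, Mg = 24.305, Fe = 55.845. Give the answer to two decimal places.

17.26 wt%

Molar mass of (Mg0.10Fe0.90)3Al2Si3O12: 0.30×24.305 + 2.70×55.845 + 2×26.982 + 3×28.085 + 12×15.999 = 488.280 g/mol.
Mass of Si per formula unit: 3 × 28.085 = 84.255 g.
Weight fraction Si = 84.255 / 488.280 = 0.1726.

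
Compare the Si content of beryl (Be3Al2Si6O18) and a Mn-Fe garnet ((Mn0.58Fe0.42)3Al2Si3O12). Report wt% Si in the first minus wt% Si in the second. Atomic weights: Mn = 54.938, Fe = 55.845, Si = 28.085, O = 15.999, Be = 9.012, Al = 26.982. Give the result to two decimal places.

First mineral: 168.510 g Si in 537.492 g formula = 31.35 wt% Si.
Second mineral: 84.255 g Si in 496.164 g formula = 16.98 wt% Si.
31.35% − 16.98% gives a difference of 14.37 percentage points.

14.37 percentage points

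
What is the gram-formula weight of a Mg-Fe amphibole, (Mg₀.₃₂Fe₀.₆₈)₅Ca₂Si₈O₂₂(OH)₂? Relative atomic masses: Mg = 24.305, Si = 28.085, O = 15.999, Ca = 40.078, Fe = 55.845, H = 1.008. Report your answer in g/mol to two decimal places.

919.59 g/mol

Mg: 1.60 × 24.305 = 38.8880
Fe: 3.40 × 55.845 = 189.8730
Ca: 2 × 40.078 = 80.1560
Si: 8 × 28.085 = 224.6800
O: 24 × 15.999 = 383.9760
H: 2 × 1.008 = 2.0160
Summing the contributions gives the formula mass.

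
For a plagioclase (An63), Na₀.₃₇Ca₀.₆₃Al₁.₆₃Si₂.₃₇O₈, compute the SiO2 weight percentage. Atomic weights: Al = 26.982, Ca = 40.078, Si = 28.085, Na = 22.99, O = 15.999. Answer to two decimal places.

52.30 wt%

Molar mass of Na₀.₃₇Ca₀.₆₃Al₁.₆₃Si₂.₃₇O₈ = 0.37*22.99 + 0.63*40.078 + 1.63*26.982 + 2.37*28.085 + 8*15.999 = 272.290 g/mol.
Each formula unit contains 2.37 Si, equivalent to 2.37/1 = 2.3700 mol SiO2.
M(SiO2) = 1×28.085 + 2×15.999 = 60.083 g/mol.
Mass of SiO2 per formula unit = 2.3700 × 60.083 = 142.397 g.
SiO2 wt% = 142.397 / 272.290 × 100 = 52.30%.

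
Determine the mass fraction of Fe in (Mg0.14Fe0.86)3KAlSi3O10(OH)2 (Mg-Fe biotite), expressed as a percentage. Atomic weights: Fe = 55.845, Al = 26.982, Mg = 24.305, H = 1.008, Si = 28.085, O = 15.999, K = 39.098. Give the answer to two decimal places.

28.90 wt%

Molar mass of (Mg0.14Fe0.86)3KAlSi3O10(OH)2: 0.42×24.305 + 2.58×55.845 + 1×39.098 + 1×26.982 + 3×28.085 + 12×15.999 + 2×1.008 = 498.627 g/mol.
Mass of Fe per formula unit: 2.58 × 55.845 = 144.080 g.
Weight fraction Fe = 144.080 / 498.627 = 0.2890.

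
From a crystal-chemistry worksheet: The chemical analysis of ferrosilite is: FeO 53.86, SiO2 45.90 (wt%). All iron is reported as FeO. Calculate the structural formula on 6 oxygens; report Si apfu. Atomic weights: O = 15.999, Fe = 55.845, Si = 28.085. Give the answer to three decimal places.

53.86 wt% FeO ÷ 71.844 g/mol = 0.74968 mol, giving 0.74968 Fe and 0.74968 O.
45.90 wt% SiO2 ÷ 60.083 g/mol = 0.76394 mol, giving 0.76394 Si and 1.52788 O.
Oxygen sums to 2.27756; scaling by 6/2.27756 = 2.63440 puts the formula on 6 O.
Si: 0.76394 × 2.63440 = 2.013 atoms per formula unit.

2.013 Si apfu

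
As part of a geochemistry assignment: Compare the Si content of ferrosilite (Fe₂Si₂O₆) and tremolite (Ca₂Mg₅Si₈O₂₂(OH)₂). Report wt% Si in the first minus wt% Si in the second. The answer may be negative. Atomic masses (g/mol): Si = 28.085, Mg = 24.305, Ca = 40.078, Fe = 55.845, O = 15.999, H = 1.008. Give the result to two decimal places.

-6.37 percentage points

M(Fe₂Si₂O₆) = 263.854 g/mol, so wt% Si = 56.170/263.854 × 100 = 21.29%.
M(Ca₂Mg₅Si₈O₂₂(OH)₂) = 812.353 g/mol, so wt% Si = 224.680/812.353 × 100 = 27.66%.
21.29 − 27.66 = -6.37 pp.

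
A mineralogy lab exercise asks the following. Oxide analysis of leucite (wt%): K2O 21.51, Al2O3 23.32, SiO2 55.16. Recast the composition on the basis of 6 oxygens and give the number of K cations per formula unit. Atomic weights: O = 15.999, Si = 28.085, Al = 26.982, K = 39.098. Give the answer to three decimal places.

21.51 wt% K2O ÷ 94.195 g/mol = 0.22836 mol, giving 0.45672 K and 0.22836 O.
23.32 wt% Al2O3 ÷ 101.961 g/mol = 0.22871 mol, giving 0.45742 Al and 0.68613 O.
55.16 wt% SiO2 ÷ 60.083 g/mol = 0.91806 mol, giving 0.91806 Si and 1.83612 O.
Oxygen sums to 2.75061; scaling by 6/2.75061 = 2.18133 puts the formula on 6 O.
K: 0.45672 × 2.18133 = 0.996 atoms per formula unit.

0.996 K apfu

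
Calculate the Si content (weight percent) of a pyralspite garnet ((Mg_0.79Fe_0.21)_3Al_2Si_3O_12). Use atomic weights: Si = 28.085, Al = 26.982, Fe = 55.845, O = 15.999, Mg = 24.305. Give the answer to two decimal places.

M((Mg_0.79Fe_0.21)_3Al_2Si_3O_12) = 422.992 g/mol.
Si contributes 3 × 28.085 = 84.255 g per mole.
84.255/422.992 = 0.1992 → 19.92%.

19.92 weight percent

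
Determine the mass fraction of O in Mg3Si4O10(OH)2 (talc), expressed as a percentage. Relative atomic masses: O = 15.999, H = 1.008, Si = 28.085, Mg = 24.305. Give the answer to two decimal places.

50.62 mass %

M(Mg3Si4O10(OH)2) = 379.259 g/mol.
O contributes 12 × 15.999 = 191.988 g per mole.
191.988/379.259 = 0.5062 → 50.62%.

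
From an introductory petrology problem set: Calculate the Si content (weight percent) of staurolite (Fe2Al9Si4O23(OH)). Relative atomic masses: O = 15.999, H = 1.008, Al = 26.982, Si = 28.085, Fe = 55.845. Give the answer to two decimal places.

13.19 weight percent

M(Fe2Al9Si4O23(OH)) = 851.852 g/mol.
Si contributes 4 × 28.085 = 112.340 g per mole.
112.340/851.852 = 0.1319 → 13.19%.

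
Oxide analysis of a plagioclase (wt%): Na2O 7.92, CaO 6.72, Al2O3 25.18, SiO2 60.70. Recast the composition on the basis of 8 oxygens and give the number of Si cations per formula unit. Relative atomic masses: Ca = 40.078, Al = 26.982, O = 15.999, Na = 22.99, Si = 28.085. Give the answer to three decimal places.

7.92 wt% Na2O ÷ 61.979 g/mol = 0.12779 mol, giving 0.25558 Na and 0.12779 O.
6.72 wt% CaO ÷ 56.077 g/mol = 0.11984 mol, giving 0.11984 Ca and 0.11984 O.
25.18 wt% Al2O3 ÷ 101.961 g/mol = 0.24696 mol, giving 0.49392 Al and 0.74088 O.
60.70 wt% SiO2 ÷ 60.083 g/mol = 1.01027 mol, giving 1.01027 Si and 2.02054 O.
Oxygen sums to 3.00905; scaling by 8/3.00905 = 2.65865 puts the formula on 8 O.
Si: 1.01027 × 2.65865 = 2.686 atoms per formula unit.

2.686 Si apfu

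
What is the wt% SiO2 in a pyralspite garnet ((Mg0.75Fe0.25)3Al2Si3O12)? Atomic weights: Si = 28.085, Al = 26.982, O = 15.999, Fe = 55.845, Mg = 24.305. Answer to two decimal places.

42.23 wt%

Molar mass of (Mg0.75Fe0.25)3Al2Si3O12 = 2.25×24.305 + 0.75×55.845 + 2×26.982 + 3×28.085 + 12×15.999 = 426.777 g/mol.
Each formula unit contains 3 Si, equivalent to 3/1 = 3.0000 mol SiO2.
M(SiO2) = 1×28.085 + 2×15.999 = 60.083 g/mol.
Mass of SiO2 per formula unit = 3.0000 × 60.083 = 180.249 g.
SiO2 wt% = 180.249 / 426.777 × 100 = 42.23%.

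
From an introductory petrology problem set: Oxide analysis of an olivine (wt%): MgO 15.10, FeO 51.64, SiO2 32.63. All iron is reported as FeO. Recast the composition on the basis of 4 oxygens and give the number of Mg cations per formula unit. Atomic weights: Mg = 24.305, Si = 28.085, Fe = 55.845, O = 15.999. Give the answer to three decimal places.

MgO: 15.10/40.304 = 0.37465 mol → 0.37465 mol Mg, 0.37465 mol O.
FeO: 51.64/71.844 = 0.71878 mol → 0.71878 mol Fe, 0.71878 mol O.
SiO2: 32.63/60.083 = 0.54308 mol → 0.54308 mol Si, 1.08616 mol O.
Total oxygen = 2.17959 mol. Normalization factor = 4/2.17959 = 1.83521.
Mg per 4 O = 0.37465 × 1.83521 = 0.688.

0.688 Mg apfu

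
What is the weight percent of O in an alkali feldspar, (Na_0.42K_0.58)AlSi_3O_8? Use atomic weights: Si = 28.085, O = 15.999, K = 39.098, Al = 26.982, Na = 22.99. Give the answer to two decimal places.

47.13 mass %

Molar mass of (Na_0.42K_0.58)AlSi_3O_8: 0.42*22.99 + 0.58*39.098 + 1*26.982 + 3*28.085 + 8*15.999 = 271.562 g/mol.
Mass of O per formula unit: 8 × 15.999 = 127.992 g.
Weight fraction O = 127.992 / 271.562 = 0.4713.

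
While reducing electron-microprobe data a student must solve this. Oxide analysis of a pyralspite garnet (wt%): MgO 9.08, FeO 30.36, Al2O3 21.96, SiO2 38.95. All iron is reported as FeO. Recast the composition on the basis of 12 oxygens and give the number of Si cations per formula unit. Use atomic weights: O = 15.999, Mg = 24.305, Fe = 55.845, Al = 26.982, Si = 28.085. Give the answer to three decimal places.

MgO: 9.08/40.304 = 0.22529 mol → 0.22529 mol Mg, 0.22529 mol O.
FeO: 30.36/71.844 = 0.42258 mol → 0.42258 mol Fe, 0.42258 mol O.
Al2O3: 21.96/101.961 = 0.21538 mol → 0.43076 mol Al, 0.64614 mol O.
SiO2: 38.95/60.083 = 0.64827 mol → 0.64827 mol Si, 1.29654 mol O.
Total oxygen = 2.59055 mol. Normalization factor = 12/2.59055 = 4.63222.
Si per 12 O = 0.64827 × 4.63222 = 3.003.

3.003 Si apfu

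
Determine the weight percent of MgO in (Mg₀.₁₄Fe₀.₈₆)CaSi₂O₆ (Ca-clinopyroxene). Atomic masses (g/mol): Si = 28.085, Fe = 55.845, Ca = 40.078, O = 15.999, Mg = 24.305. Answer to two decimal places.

M((Mg₀.₁₄Fe₀.₈₆)CaSi₂O₆) = 243.671 g/mol; M(MgO) = 40.304 g/mol.
Moles MgO per formula unit = 0.14 Mg ÷ 1 = 0.1400.
MgO fraction = (0.1400 × 40.304) / 243.671 = 5.643/243.671 = 0.0232.

2.32 wt%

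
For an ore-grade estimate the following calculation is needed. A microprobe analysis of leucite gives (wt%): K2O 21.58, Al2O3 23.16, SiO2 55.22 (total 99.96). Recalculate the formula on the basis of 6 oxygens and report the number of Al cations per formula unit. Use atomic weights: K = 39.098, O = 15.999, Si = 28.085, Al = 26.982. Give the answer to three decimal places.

0.992 Al apfu

K2O (M=94.195): mol = 0.22910; K = 0.45820, O = 0.22910.
Al2O3 (M=101.961): mol = 0.22715; Al = 0.45430, O = 0.68145.
SiO2 (M=60.083): mol = 0.91906; Si = 0.91906, O = 1.83812.
ΣO = 2.74867; factor = 6/ΣO = 2.18287.
Al apfu = 0.45430 × 2.18287 = 0.992.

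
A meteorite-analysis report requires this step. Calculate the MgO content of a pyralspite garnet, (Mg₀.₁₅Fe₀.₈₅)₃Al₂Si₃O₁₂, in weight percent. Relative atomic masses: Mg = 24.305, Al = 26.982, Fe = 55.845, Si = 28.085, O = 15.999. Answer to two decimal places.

M((Mg₀.₁₅Fe₀.₈₅)₃Al₂Si₃O₁₂) = 483.549 g/mol; M(MgO) = 40.304 g/mol.
Moles MgO per formula unit = 0.45 Mg ÷ 1 = 0.4500.
MgO fraction = (0.4500 × 40.304) / 483.549 = 18.137/483.549 = 0.0375.

3.75 wt%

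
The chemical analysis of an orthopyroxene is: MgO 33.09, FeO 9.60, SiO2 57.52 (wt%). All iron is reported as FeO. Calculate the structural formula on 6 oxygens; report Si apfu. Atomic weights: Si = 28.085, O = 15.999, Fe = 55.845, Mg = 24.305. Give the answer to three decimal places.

2.002 Si apfu

33.09 wt% MgO ÷ 40.304 g/mol = 0.82101 mol, giving 0.82101 Mg and 0.82101 O.
9.60 wt% FeO ÷ 71.844 g/mol = 0.13362 mol, giving 0.13362 Fe and 0.13362 O.
57.52 wt% SiO2 ÷ 60.083 g/mol = 0.95734 mol, giving 0.95734 Si and 1.91468 O.
Oxygen sums to 2.86931; scaling by 6/2.86931 = 2.09110 puts the formula on 6 O.
Si: 0.95734 × 2.09110 = 2.002 atoms per formula unit.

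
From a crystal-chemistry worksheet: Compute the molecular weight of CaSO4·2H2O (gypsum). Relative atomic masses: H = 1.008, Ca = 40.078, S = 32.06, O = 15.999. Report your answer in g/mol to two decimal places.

Ca: 1 × 40.078 = 40.0780
S: 1 × 32.06 = 32.0600
O: 6 × 15.999 = 95.9940
H: 4 × 1.008 = 4.0320
Summing the contributions gives the formula mass.

172.16 g/mol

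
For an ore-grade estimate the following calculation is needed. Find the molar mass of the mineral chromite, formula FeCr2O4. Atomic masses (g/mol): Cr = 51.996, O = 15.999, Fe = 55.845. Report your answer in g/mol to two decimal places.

Fe: 1 × 55.845 = 55.8450
Cr: 2 × 51.996 = 103.9920
O: 4 × 15.999 = 63.9960
Summing the contributions gives the formula mass.

223.83 g/mol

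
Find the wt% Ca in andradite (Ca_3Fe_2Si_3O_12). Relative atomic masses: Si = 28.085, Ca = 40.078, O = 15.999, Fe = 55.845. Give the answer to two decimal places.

M(Ca_3Fe_2Si_3O_12) = 508.167 g/mol.
Ca contributes 3 × 40.078 = 120.234 g per mole.
120.234/508.167 = 0.2366 → 23.66%.

23.66 mass %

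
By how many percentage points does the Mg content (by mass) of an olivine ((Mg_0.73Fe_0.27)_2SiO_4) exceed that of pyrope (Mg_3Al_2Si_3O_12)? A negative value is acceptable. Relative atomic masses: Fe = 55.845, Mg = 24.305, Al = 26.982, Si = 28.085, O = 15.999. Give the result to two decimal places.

4.41 percentage points

Mg in (Mg_0.73Fe_0.27)_2SiO_4: molar mass 157.723 g/mol; 1.46×24.305 = 35.485 g → 22.50 wt%.
Mg in Mg_3Al_2Si_3O_12: molar mass 403.122 g/mol; 3×24.305 = 72.915 g → 18.09 wt%.
Difference = 22.50 − 18.09 = 4.41 percentage points.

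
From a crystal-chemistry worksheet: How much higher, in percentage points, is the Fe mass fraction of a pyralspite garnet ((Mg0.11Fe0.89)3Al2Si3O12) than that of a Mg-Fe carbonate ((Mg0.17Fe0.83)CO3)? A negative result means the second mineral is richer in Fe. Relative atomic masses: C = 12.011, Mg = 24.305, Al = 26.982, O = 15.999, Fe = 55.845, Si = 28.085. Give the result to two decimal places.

M((Mg0.11Fe0.89)3Al2Si3O12) = 487.334 g/mol, so wt% Fe = 149.106/487.334 × 100 = 30.60%.
M((Mg0.17Fe0.83)CO3) = 110.491 g/mol, so wt% Fe = 46.351/110.491 × 100 = 41.95%.
30.60 − 41.95 = -11.35 pp.

-11.35 percentage points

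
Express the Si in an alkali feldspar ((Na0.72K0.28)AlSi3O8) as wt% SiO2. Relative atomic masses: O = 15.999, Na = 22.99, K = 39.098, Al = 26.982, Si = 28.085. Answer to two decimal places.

Molar mass of (Na0.72K0.28)AlSi3O8 = 0.72×22.99 + 0.28×39.098 + 1×26.982 + 3×28.085 + 8×15.999 = 266.729 g/mol.
Each formula unit contains 3 Si, equivalent to 3/1 = 3.0000 mol SiO2.
M(SiO2) = 1×28.085 + 2×15.999 = 60.083 g/mol.
Mass of SiO2 per formula unit = 3.0000 × 60.083 = 180.249 g.
SiO2 wt% = 180.249 / 266.729 × 100 = 67.58%.

67.58 wt%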